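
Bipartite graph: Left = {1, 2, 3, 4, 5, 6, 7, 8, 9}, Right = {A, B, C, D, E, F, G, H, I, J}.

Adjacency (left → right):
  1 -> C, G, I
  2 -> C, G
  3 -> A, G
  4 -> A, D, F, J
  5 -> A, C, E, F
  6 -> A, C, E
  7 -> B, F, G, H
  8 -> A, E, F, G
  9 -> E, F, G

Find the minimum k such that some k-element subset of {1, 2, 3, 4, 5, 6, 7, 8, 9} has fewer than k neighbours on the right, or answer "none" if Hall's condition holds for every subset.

6

Take S = {2, 3, 5, 6, 8, 9}. Its neighbourhood is {A, C, E, F, G}, so |N(S)| = 5 < |S| = 6.
Every subset of size less than 6 has at least as many neighbours as members, so 6 is the minimum.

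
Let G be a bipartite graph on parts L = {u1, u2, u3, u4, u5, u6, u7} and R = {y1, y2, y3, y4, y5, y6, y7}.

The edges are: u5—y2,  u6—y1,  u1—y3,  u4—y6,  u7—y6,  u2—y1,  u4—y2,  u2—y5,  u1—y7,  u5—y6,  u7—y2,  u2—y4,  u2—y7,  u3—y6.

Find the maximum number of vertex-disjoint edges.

A valid assignment of size 5: u1→y3, u2→y7, u3→y6, u4→y2, u6→y1.
The set {u3, u4, u5, u7} has only 2 neighbours ({y2, y6}), so by Hall's theorem at most 5 of the 7 left vertices can be matched.

5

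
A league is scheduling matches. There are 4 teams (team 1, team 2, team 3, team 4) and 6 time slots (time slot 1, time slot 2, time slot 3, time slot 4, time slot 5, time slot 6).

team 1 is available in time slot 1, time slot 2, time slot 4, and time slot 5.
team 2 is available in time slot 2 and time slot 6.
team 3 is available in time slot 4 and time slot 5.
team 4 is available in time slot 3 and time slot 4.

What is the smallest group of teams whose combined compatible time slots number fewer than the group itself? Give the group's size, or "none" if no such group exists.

none

A matching saturating every team exists, for instance team 1→time slot 2, team 2→time slot 6, team 3→time slot 5, team 4→time slot 4.
By Hall's marriage theorem, this means |N(S)| ≥ |S| for every subset S, so no violating subset exists.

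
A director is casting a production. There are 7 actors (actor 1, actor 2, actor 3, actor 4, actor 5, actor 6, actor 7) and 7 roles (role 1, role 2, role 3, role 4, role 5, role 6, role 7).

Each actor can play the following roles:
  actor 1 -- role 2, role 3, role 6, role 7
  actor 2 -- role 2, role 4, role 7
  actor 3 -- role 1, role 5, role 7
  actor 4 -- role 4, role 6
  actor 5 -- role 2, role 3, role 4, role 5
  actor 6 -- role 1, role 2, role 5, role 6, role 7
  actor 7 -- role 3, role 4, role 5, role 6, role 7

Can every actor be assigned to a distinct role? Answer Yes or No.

Yes

For example, pair actor 1-role 2, actor 2-role 4, actor 3-role 5, actor 4-role 6, actor 5-role 3, actor 6-role 1, actor 7-role 7.
Every actor is matched, so this is a perfect matching.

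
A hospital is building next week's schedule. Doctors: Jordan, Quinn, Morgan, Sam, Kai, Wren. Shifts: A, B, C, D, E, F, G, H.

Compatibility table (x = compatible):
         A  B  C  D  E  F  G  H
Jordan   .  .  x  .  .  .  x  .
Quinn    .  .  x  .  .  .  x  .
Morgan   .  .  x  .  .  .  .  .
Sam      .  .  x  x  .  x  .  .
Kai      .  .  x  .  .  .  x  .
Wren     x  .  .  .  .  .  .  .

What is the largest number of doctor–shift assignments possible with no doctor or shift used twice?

4

One maximum matching: Jordan→G, Quinn→C, Sam→F, Wren→A.
The set {Jordan, Quinn, Morgan, Kai} has only 2 neighbours ({C, G}), so by Hall's theorem at most 4 of the 6 doctors can be matched.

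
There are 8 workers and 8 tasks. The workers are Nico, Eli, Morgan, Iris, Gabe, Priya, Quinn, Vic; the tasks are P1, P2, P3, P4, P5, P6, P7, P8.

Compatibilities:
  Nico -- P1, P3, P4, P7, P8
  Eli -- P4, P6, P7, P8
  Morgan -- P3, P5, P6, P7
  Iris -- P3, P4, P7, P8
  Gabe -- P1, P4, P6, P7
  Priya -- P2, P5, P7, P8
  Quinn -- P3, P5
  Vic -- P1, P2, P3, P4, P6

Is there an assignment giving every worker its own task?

Yes

One maximum matching: Nico–P8, Eli–P6, Morgan–P5, Iris–P4, Gabe–P7, Priya–P2, Quinn–P3, Vic–P1.
Every worker is matched, so this is a perfect matching.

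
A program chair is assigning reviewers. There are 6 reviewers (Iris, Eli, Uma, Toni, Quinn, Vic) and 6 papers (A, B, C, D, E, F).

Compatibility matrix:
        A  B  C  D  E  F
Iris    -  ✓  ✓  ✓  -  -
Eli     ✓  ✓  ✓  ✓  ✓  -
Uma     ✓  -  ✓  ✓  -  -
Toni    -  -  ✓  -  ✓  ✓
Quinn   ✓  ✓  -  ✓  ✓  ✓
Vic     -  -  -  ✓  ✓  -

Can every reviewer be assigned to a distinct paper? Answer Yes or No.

One maximum matching: Iris–C, Eli–A, Uma–D, Toni–F, Quinn–B, Vic–E.
Every reviewer is matched, so this is a perfect matching.

Yes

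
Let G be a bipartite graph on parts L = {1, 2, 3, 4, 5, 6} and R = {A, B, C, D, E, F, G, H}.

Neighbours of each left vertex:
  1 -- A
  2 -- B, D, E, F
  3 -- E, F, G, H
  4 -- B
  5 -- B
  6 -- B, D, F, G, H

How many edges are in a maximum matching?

A valid assignment of size 5: 1-A, 2-E, 3-H, 4-B, 6-G.
The set {4, 5} has only 1 neighbour ({B}), so by Hall's theorem at most 5 of the 6 left vertices can be matched.

5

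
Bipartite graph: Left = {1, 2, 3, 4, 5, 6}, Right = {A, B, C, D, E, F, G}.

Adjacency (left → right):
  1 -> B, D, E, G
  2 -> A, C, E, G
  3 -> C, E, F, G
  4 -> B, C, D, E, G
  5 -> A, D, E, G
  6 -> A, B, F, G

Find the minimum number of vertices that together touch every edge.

{1, 2, 3, 4, 5, 6} is a vertex cover of size 6: every edge has an endpoint in this set.
No smaller cover exists because 1–D, 2–E, 3–C, 4–G, 5–A, 6–B is a matching of size 6, and a cover must include an endpoint of each of these disjoint edges (König's theorem).

6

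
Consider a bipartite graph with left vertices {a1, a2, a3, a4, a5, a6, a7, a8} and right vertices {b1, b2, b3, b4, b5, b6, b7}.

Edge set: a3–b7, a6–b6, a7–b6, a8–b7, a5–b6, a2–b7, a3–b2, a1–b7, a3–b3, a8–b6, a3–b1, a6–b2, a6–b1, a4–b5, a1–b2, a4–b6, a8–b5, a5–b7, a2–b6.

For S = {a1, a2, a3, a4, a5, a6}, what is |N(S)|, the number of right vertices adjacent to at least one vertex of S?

The union of neighbours of {a1, a2, a3, a4, a5, a6} is {b1, b2, b3, b5, b6, b7}, which has 6 elements.
Since |N(S)| = 6 ≥ |S| = 6, Hall's condition holds for this subset.

6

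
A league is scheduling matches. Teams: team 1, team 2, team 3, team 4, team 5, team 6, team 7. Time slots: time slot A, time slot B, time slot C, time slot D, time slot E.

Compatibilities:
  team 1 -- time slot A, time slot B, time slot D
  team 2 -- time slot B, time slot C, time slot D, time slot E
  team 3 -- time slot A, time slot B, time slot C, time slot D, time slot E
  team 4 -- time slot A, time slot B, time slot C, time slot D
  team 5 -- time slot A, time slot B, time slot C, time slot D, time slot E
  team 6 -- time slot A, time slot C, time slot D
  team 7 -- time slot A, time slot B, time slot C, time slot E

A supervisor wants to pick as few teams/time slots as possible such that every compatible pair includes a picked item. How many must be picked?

A maximum matching has 5 edges (e.g. team 1–time slot A, team 2–time slot B, team 3–time slot E, team 4–time slot D, team 5–time slot C).
By König's theorem the minimum vertex cover has the same size. One such cover is {time slot A, time slot B, time slot C, time slot D, time slot E}.

5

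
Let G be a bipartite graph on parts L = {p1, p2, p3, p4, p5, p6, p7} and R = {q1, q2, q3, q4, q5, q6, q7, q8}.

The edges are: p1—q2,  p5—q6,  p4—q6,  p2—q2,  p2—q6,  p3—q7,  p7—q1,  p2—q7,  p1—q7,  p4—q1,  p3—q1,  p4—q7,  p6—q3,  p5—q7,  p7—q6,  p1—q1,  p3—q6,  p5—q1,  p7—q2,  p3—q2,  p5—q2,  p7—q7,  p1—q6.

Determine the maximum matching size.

5

One maximum matching: p1–q1, p2–q7, p3–q2, p4–q6, p6–q3.
The set {p1, p2, p3, p4, p5, p7} has only 4 neighbours ({q1, q2, q6, q7}), so by Hall's theorem at most 5 of the 7 left vertices can be matched.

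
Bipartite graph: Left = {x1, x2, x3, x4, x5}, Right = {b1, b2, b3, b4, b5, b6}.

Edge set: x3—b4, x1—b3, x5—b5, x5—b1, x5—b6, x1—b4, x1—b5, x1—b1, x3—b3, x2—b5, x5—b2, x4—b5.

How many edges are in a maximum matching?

4

For example, pair x1→b4, x2→b5, x3→b3, x5→b6.
The set {x2, x4} has only 1 neighbour ({b5}), so by Hall's theorem at most 4 of the 5 left vertices can be matched.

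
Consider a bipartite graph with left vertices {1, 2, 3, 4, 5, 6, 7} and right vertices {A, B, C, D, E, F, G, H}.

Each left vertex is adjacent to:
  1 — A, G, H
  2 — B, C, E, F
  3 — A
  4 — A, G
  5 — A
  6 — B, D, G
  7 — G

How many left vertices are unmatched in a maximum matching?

For example, pair 1-H, 2-E, 3-A, 4-G, 6-B.
The set {3, 4, 5, 7} has only 2 neighbours ({A, G}), so by Hall's theorem at most 5 of the 7 left vertices can be matched.
That matches 5 of the 7, leaving 2 unmatched; no matching can do better.

2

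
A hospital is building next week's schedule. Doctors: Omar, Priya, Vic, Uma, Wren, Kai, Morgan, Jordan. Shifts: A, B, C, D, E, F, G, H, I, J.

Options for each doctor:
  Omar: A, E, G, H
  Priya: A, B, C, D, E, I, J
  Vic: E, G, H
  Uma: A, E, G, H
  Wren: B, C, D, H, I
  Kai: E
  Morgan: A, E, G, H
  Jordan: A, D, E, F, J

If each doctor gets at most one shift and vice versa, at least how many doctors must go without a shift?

1

For example, pair Omar–G, Priya–B, Vic–H, Uma–A, Wren–D, Kai–E, Jordan–J.
The set {Omar, Vic, Uma, Kai, Morgan} has only 4 neighbours ({A, E, G, H}), so by Hall's theorem at most 7 of the 8 doctors can be matched.
That matches 7 of the 8, leaving 1 unmatched; no matching can do better.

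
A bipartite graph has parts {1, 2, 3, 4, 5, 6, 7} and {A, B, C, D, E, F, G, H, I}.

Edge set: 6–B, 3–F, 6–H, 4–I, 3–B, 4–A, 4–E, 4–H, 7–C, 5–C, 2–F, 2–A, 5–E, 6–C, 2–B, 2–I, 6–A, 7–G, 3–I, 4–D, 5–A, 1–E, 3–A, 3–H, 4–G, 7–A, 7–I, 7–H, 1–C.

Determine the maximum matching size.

A valid assignment of size 7: 1→C, 2→I, 3→H, 4→A, 5→E, 6→B, 7→G.
All 7 left vertices are matched, so no larger matching exists.

7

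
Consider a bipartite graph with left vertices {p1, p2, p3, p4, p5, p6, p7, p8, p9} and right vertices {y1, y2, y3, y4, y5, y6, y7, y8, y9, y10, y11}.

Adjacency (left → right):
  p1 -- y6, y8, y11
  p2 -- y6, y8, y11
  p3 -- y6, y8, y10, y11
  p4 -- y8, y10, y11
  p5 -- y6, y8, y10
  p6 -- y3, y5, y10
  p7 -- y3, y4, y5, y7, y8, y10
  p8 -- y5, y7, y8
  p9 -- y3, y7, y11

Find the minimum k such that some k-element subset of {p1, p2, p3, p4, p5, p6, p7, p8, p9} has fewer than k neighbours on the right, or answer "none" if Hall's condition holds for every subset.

5

Take S = {p1, p2, p3, p4, p5}. Its neighbourhood is {y6, y8, y10, y11}, so |N(S)| = 4 < |S| = 5.
Every subset of size less than 5 has at least as many neighbours as members, so 5 is the minimum.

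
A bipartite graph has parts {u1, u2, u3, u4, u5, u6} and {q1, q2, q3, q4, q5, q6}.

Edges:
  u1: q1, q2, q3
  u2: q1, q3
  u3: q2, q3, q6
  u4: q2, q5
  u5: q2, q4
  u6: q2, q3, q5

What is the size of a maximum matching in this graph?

6

For example, pair u1→q3, u2→q1, u3→q6, u4→q5, u5→q4, u6→q2.
All 6 left vertices are matched, so no larger matching exists.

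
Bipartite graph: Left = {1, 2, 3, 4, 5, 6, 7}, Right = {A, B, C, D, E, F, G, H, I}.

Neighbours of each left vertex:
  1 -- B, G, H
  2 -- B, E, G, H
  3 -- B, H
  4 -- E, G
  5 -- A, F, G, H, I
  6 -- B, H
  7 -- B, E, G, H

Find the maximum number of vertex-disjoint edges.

5

One maximum matching: 1→G, 2→B, 3→H, 4→E, 5→A.
The set {1, 2, 3, 4, 6, 7} has only 4 neighbours ({B, E, G, H}), so by Hall's theorem at most 5 of the 7 left vertices can be matched.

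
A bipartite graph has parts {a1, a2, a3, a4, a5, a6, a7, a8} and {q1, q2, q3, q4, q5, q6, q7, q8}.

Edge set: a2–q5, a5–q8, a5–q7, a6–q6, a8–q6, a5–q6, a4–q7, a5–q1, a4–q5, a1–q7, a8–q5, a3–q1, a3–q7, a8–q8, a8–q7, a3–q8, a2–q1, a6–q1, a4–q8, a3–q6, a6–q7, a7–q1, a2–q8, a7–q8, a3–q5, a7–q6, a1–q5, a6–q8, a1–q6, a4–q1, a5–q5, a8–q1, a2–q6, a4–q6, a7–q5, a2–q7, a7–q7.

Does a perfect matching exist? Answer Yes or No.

The set {a1, a2, a3, a4, a5, a6, a7, a8} has only 5 neighbours ({q1, q5, q6, q7, q8}), so by Hall's theorem at most 5 of the 8 left vertices can be matched.
Hence no matching covers every left vertex.

No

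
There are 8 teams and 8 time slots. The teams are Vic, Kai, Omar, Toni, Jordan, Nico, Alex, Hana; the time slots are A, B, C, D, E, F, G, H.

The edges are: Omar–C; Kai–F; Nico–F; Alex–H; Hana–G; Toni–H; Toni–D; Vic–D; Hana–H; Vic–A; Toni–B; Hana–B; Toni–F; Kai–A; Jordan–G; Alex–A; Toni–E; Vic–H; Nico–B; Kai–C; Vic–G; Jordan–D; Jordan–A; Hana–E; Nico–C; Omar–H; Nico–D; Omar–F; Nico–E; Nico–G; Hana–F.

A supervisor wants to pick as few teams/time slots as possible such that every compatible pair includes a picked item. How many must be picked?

8

A maximum matching has 8 edges (e.g. Vic–D, Kai–C, Omar–F, Toni–B, Jordan–A, Nico–E, Alex–H, Hana–G).
By König's theorem the minimum vertex cover has the same size. One such cover is {Vic, Kai, Omar, Toni, Jordan, Nico, Alex, Hana}.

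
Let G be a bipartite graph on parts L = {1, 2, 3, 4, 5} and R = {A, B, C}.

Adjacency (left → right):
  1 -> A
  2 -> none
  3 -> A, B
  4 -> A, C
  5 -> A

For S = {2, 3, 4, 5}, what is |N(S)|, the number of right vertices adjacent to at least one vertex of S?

The union of neighbours of {2, 3, 4, 5} is {A, B, C}, which has 3 elements.
Since |N(S)| = 3 < |S| = 4, Hall's condition fails for this subset.

3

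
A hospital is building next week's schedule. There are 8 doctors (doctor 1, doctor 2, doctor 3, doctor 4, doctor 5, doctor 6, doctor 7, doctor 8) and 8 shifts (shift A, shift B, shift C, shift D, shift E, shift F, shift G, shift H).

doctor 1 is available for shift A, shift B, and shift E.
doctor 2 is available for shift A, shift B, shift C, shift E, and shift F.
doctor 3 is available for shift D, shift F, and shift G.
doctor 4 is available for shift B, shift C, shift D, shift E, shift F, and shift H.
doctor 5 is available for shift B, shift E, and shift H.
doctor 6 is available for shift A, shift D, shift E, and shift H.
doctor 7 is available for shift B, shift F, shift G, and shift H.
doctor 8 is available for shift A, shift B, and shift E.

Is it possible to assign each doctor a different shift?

Yes

A valid assignment of size 8: doctor 1-shift A, doctor 2-shift F, doctor 3-shift G, doctor 4-shift C, doctor 5-shift H, doctor 6-shift D, doctor 7-shift B, doctor 8-shift E.
All 8 doctors are covered.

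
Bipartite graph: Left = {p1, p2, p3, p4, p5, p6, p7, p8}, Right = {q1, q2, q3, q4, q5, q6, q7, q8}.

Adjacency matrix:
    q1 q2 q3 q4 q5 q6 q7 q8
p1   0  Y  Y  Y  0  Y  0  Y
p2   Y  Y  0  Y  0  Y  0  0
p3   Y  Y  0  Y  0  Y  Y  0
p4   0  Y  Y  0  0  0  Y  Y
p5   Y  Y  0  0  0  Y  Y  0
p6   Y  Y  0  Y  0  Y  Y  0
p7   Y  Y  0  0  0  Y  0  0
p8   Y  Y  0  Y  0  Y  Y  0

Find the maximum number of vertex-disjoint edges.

7

A valid assignment of size 7: p1–q8, p2–q1, p3–q7, p4–q3, p5–q2, p6–q4, p7–q6.
The set {p2, p3, p5, p6, p7, p8} has only 5 neighbours ({q1, q2, q4, q6, q7}), so by Hall's theorem at most 7 of the 8 left vertices can be matched.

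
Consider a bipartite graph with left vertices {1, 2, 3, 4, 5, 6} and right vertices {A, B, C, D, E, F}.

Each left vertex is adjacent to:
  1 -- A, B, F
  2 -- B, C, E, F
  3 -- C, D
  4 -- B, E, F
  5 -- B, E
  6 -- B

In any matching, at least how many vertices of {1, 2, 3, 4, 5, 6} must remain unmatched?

One maximum matching: 1–A, 2–C, 3–D, 4–F, 5–E, 6–B.
All 6 left vertices are matched, so no larger matching exists.
That matches 6 of the 6, leaving 0 unmatched; no matching can do better.

0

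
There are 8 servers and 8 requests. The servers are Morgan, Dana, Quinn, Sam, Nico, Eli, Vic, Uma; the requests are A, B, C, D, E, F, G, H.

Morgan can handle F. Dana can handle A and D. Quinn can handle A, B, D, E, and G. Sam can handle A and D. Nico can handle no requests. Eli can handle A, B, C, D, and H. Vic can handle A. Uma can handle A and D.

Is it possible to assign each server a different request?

No

The set {Dana, Sam, Nico, Vic, Uma} has only 2 neighbours ({A, D}), so by Hall's theorem at most 5 of the 8 servers can be matched.
Hence no matching covers every server.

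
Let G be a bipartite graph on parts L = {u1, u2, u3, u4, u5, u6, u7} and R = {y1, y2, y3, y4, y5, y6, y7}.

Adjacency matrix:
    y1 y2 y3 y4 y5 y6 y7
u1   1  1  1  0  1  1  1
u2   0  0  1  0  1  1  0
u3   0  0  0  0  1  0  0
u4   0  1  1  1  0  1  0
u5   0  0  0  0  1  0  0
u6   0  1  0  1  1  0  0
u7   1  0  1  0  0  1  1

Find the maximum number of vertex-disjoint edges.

6

One maximum matching: u1-y7, u2-y6, u3-y5, u4-y2, u6-y4, u7-y3.
The set {u3, u5} has only 1 neighbour ({y5}), so by Hall's theorem at most 6 of the 7 left vertices can be matched.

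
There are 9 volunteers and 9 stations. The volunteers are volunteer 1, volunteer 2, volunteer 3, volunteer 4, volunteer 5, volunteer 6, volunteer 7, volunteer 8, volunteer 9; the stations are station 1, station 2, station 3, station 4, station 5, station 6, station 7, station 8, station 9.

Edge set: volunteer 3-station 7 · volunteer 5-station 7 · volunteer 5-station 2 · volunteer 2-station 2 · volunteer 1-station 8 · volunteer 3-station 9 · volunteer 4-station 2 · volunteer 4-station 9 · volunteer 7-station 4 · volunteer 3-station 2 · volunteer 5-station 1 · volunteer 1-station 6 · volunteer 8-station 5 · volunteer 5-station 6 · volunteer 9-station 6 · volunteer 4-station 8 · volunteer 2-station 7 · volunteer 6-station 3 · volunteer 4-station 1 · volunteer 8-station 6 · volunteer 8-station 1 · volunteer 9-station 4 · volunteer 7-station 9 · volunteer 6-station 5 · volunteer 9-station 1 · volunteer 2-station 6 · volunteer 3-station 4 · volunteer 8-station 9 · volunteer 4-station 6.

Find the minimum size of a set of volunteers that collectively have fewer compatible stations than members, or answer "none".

none

A matching saturating every volunteer exists, for instance volunteer 1→station 6, volunteer 2→station 7, volunteer 3→station 4, volunteer 4→station 8, volunteer 5→station 2, volunteer 6→station 3, volunteer 7→station 9, volunteer 8→station 5, volunteer 9→station 1.
By Hall's marriage theorem, this means |N(S)| ≥ |S| for every subset S, so no violating subset exists.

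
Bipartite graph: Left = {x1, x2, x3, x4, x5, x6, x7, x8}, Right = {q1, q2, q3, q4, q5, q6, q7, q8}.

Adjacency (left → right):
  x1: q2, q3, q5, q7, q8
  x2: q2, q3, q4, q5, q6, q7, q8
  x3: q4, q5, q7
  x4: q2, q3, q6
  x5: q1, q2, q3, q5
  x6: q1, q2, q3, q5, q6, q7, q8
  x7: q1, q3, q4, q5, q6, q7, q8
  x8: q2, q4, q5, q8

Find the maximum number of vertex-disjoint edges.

8

For example, pair x1-q7, x2-q3, x3-q5, x4-q2, x5-q1, x6-q6, x7-q4, x8-q8.
This saturates every left vertex, so 8 is the maximum.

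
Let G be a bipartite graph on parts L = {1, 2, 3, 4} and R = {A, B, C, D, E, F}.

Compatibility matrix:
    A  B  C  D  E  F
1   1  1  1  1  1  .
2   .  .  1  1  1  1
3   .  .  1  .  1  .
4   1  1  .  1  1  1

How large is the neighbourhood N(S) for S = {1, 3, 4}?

The union of neighbours of {1, 3, 4} is {A, B, C, D, E, F}, which has 6 elements.
Since |N(S)| = 6 ≥ |S| = 3, Hall's condition holds for this subset.

6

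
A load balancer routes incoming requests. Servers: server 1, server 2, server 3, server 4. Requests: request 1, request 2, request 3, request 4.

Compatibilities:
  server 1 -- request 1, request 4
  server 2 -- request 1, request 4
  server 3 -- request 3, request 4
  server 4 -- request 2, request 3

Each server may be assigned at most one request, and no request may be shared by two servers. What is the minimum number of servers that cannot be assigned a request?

0

One maximum matching: server 1–request 1, server 2–request 4, server 3–request 3, server 4–request 2.
All 4 servers are matched, so no larger matching exists.
That matches 4 of the 4, leaving 0 unmatched; no matching can do better.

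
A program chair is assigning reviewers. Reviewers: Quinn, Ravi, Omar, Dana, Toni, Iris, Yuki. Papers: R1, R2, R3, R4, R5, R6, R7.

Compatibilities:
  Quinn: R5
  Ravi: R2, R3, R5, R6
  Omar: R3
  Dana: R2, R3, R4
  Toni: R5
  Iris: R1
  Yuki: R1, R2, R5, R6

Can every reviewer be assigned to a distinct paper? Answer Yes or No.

No

The set {Quinn, Toni} has only 1 neighbour ({R5}), so by Hall's theorem at most 6 of the 7 reviewers can be matched.
Hence no matching covers every reviewer.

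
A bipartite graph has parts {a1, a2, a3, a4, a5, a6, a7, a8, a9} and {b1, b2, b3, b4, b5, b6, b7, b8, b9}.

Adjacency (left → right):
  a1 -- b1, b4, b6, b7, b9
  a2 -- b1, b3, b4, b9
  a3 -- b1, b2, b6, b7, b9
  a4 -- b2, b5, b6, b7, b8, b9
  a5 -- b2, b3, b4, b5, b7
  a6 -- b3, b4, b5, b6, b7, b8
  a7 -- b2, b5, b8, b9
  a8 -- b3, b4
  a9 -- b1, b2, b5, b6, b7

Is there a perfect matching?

For example, pair a1→b4, a2→b9, a3→b1, a4→b2, a5→b5, a6→b6, a7→b8, a8→b3, a9→b7.
Every left vertex is matched, so this is a perfect matching.

Yes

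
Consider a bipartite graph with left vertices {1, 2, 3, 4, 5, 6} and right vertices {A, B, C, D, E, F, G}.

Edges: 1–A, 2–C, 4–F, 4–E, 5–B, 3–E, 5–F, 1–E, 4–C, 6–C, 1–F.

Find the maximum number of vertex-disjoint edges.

5

A valid assignment of size 5: 1-A, 2-C, 3-E, 4-F, 5-B.
The set {2, 6} has only 1 neighbour ({C}), so by Hall's theorem at most 5 of the 6 left vertices can be matched.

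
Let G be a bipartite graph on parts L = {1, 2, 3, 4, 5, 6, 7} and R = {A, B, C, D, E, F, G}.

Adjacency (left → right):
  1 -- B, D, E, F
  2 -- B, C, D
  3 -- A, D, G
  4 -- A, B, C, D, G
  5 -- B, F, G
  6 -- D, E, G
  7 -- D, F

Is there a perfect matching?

Yes

For example, pair 1-E, 2-C, 3-G, 4-A, 5-B, 6-D, 7-F.
Every left vertex is matched, so this is a perfect matching.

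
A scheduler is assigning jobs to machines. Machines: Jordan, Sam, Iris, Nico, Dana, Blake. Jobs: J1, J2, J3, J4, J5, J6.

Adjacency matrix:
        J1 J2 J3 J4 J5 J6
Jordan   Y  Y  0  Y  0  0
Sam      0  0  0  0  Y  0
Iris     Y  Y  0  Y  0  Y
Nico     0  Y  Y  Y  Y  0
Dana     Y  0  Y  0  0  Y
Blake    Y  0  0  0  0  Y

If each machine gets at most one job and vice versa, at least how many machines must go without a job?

0

For example, pair Jordan→J4, Sam→J5, Iris→J1, Nico→J2, Dana→J3, Blake→J6.
All 6 machines are matched, so no larger matching exists.
That matches 6 of the 6, leaving 0 unmatched; no matching can do better.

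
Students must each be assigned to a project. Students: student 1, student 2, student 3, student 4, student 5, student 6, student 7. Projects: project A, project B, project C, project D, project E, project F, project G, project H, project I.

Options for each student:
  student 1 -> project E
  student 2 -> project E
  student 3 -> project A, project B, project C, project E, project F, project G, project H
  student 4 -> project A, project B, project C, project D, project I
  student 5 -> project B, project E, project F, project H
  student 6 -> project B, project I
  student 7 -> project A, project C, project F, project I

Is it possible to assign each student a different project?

The set {student 1, student 2} has only 1 neighbour ({project E}), so by Hall's theorem at most 6 of the 7 students can be matched.
Hence no matching covers every student.

No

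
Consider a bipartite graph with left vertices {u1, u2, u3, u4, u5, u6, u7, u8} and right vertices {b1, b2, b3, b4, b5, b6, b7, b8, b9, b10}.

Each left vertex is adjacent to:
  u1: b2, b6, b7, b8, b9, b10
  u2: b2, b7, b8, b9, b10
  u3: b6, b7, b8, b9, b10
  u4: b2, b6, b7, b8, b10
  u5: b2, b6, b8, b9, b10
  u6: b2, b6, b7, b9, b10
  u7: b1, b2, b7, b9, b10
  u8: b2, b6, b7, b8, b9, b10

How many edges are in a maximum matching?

For example, pair u1→b8, u2→b9, u3→b6, u4→b10, u5→b2, u6→b7, u7→b1.
The set {u1, u2, u3, u4, u5, u6, u8} has only 6 neighbours ({b10, b2, b6, b7, b8, b9}), so by Hall's theorem at most 7 of the 8 left vertices can be matched.

7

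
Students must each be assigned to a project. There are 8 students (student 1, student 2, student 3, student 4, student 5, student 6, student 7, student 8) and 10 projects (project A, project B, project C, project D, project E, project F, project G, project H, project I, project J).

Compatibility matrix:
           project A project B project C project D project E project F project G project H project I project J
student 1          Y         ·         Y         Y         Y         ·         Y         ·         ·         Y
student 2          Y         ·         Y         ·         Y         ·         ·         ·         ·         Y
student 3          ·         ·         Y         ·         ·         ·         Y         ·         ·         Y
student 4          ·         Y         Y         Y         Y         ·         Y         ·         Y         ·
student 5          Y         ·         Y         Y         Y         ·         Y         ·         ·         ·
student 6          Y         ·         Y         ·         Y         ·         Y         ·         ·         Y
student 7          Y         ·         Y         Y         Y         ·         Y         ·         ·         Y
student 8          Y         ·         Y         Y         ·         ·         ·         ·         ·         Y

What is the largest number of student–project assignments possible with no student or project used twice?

A valid assignment of size 7: student 1–project D, student 2–project E, student 3–project C, student 4–project I, student 5–project A, student 6–project J, student 7–project G.
The set {student 1, student 2, student 3, student 5, student 6, student 7, student 8} has only 6 neighbours ({project A, project C, project D, project E, project G, project J}), so by Hall's theorem at most 7 of the 8 students can be matched.

7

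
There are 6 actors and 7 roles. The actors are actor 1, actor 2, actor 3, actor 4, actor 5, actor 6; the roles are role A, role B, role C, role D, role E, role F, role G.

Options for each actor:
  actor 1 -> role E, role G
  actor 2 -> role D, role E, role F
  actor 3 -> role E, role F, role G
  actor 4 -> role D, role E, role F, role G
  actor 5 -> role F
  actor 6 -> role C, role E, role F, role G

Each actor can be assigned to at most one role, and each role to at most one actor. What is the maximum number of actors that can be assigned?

For example, pair actor 1-role E, actor 2-role D, actor 3-role F, actor 4-role G, actor 6-role C.
The set {actor 1, actor 2, actor 3, actor 4, actor 5} has only 4 neighbours ({role D, role E, role F, role G}), so by Hall's theorem at most 5 of the 6 actors can be matched.

5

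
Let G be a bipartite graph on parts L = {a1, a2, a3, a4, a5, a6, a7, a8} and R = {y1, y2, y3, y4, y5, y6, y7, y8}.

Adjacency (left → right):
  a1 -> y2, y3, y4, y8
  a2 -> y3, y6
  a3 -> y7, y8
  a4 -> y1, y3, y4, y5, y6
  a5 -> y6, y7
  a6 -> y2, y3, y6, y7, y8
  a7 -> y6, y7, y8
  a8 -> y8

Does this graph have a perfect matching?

No

The set {a3, a5, a7, a8} has only 3 neighbours ({y6, y7, y8}), so by Hall's theorem at most 7 of the 8 left vertices can be matched.
Hence no matching covers every left vertex.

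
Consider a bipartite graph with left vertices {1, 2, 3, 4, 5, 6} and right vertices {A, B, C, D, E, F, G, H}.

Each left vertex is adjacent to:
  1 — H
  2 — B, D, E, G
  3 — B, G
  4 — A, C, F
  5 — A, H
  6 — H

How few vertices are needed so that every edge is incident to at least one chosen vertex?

The 5 edges 1–H, 2–E, 3–B, 4–F, 5–A form a matching, so any vertex cover needs at least 5 vertices (one per matched edge).
Conversely {2, 3, 4, 5, H} meets every edge and has exactly 5 vertices, so 5 is optimal.

5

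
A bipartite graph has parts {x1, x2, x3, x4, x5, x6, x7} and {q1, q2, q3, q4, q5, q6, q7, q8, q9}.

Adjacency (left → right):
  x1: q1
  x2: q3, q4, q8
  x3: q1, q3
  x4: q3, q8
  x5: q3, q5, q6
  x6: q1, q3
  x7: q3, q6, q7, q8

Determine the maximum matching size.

6

For example, pair x1–q1, x2–q4, x3–q3, x4–q8, x5–q5, x7–q6.
The set {x1, x3, x6} has only 2 neighbours ({q1, q3}), so by Hall's theorem at most 6 of the 7 left vertices can be matched.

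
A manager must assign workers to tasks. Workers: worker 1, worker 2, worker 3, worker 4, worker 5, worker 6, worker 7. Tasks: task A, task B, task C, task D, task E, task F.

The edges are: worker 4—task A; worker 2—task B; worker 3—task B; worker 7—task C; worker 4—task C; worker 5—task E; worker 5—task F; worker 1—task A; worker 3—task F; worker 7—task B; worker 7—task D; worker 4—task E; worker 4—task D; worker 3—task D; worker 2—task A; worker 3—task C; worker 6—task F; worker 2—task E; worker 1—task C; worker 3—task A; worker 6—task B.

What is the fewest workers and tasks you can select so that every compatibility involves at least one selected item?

6

{task A, task B, task C, task D, task E, task F} is a vertex cover of size 6: every edge has an endpoint in this set.
No smaller cover exists because worker 1–task C, worker 2–task A, worker 3–task F, worker 4–task D, worker 5–task E, worker 6–task B is a matching of size 6, and a cover must include an endpoint of each of these disjoint edges (König's theorem).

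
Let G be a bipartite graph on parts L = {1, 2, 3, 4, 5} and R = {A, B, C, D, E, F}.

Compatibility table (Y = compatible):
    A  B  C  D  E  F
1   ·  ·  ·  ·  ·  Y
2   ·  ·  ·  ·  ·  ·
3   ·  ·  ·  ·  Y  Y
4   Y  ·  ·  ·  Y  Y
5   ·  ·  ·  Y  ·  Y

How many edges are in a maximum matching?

4

For example, pair 1–F, 3–E, 4–A, 5–D.
The set {2} has only 0 neighbours (∅), so by Hall's theorem at most 4 of the 5 left vertices can be matched.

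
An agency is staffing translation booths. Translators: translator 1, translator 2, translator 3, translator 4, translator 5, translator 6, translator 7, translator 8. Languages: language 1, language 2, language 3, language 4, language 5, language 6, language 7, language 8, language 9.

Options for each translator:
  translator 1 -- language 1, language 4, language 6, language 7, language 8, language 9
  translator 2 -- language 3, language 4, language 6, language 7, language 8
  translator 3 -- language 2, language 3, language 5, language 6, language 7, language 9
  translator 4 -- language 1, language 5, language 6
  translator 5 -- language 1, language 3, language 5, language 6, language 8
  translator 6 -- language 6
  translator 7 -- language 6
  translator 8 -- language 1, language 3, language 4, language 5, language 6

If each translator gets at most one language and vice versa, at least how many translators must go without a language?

1

One maximum matching: translator 1-language 7, translator 2-language 4, translator 3-language 2, translator 4-language 1, translator 5-language 8, translator 6-language 6, translator 8-language 3.
The set {translator 6, translator 7} has only 1 neighbour ({language 6}), so by Hall's theorem at most 7 of the 8 translators can be matched.
That matches 7 of the 8, leaving 1 unmatched; no matching can do better.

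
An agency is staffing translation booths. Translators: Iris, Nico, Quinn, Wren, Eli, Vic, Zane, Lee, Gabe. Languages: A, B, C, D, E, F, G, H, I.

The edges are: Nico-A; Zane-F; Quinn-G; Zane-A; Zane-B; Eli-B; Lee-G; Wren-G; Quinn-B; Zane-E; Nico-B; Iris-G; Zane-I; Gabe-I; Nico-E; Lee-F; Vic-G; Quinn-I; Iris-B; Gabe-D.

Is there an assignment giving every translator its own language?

The set {Iris, Wren, Eli, Vic} has only 2 neighbours ({B, G}), so by Hall's theorem at most 7 of the 9 translators can be matched.
Hence no matching covers every translator.

No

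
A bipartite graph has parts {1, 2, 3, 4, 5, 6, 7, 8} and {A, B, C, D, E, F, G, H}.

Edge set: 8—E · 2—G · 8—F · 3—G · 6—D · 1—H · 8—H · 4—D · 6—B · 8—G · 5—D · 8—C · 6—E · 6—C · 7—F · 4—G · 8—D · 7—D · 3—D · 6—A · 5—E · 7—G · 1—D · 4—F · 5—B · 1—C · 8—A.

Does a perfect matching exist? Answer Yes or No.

No

The set {2, 3, 4, 7} has only 3 neighbours ({D, F, G}), so by Hall's theorem at most 7 of the 8 left vertices can be matched.
Hence no matching covers every left vertex.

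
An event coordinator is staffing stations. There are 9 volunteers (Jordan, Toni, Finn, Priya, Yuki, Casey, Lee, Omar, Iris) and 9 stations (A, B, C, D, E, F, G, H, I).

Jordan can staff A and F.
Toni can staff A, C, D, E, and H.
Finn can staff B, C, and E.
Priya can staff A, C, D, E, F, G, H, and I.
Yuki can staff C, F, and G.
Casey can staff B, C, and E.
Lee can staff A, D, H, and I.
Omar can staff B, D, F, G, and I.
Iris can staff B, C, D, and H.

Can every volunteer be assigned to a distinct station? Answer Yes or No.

One maximum matching: Jordan–A, Toni–H, Finn–C, Priya–G, Yuki–F, Casey–E, Lee–I, Omar–D, Iris–B.
Every volunteer is matched, so this is a perfect matching.

Yes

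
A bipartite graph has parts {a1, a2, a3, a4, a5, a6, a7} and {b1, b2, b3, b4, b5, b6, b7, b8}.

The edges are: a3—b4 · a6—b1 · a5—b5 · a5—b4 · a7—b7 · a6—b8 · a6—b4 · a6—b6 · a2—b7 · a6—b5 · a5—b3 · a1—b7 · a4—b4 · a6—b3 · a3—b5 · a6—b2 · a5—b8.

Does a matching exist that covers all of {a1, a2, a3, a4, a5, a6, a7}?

The set {a1, a2, a7} has only 1 neighbour ({b7}), so by Hall's theorem at most 5 of the 7 left vertices can be matched.
Hence no matching covers every left vertex.

No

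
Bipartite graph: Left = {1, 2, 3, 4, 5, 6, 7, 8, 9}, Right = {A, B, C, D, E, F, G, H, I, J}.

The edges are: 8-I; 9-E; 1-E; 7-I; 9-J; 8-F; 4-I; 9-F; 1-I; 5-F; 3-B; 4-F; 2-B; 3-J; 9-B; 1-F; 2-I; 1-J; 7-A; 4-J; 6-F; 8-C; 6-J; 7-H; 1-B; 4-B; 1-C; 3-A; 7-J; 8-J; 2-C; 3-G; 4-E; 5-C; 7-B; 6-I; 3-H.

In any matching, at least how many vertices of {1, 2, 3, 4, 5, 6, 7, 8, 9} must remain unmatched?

A valid assignment of size 8: 1-E, 2-B, 3-G, 4-I, 5-C, 6-F, 7-A, 8-J.
The set {1, 2, 4, 5, 6, 8, 9} has only 6 neighbours ({B, C, E, F, I, J}), so by Hall's theorem at most 8 of the 9 left vertices can be matched.
That matches 8 of the 9, leaving 1 unmatched; no matching can do better.

1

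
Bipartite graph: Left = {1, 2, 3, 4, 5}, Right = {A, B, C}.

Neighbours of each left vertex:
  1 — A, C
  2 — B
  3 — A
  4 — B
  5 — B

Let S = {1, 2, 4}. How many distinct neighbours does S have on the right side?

3

The union of neighbours of {1, 2, 4} is {A, B, C}, which has 3 elements.
Since |N(S)| = 3 ≥ |S| = 3, Hall's condition holds for this subset.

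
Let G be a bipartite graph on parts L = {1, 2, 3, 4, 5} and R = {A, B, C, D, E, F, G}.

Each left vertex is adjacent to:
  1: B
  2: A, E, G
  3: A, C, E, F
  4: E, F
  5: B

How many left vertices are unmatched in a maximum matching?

1

A valid assignment of size 4: 1→B, 2→G, 3→C, 4→E.
The set {1, 5} has only 1 neighbour ({B}), so by Hall's theorem at most 4 of the 5 left vertices can be matched.
That matches 4 of the 5, leaving 1 unmatched; no matching can do better.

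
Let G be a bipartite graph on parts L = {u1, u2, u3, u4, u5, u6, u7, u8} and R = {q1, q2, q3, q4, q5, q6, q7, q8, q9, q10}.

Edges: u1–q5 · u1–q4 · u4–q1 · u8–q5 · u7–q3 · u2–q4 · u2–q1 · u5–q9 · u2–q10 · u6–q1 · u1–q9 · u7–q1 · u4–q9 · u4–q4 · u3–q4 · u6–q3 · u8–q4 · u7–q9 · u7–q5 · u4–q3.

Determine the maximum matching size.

6

One maximum matching: u1–q5, u2–q10, u3–q4, u4–q1, u5–q9, u6–q3.
The set {u1, u3, u4, u5, u6, u7, u8} has only 5 neighbours ({q1, q3, q4, q5, q9}), so by Hall's theorem at most 6 of the 8 left vertices can be matched.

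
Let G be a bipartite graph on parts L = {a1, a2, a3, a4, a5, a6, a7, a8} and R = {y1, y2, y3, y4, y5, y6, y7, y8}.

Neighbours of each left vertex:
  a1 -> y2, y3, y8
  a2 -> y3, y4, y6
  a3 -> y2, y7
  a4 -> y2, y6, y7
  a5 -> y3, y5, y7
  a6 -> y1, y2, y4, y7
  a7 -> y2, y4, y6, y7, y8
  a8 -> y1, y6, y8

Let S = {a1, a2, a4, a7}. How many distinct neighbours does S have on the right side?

The union of neighbours of {a1, a2, a4, a7} is {y2, y3, y4, y6, y7, y8}, which has 6 elements.
Since |N(S)| = 6 ≥ |S| = 4, Hall's condition holds for this subset.

6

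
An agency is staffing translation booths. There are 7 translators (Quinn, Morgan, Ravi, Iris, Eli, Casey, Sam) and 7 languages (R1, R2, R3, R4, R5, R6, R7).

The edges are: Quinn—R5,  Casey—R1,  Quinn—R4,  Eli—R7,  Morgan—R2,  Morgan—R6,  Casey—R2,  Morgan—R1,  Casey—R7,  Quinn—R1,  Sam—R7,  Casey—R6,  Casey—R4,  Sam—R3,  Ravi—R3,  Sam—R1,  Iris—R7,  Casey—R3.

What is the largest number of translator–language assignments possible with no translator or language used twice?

6

One maximum matching: Quinn→R4, Morgan→R2, Ravi→R3, Iris→R7, Casey→R6, Sam→R1.
The set {Iris, Eli} has only 1 neighbour ({R7}), so by Hall's theorem at most 6 of the 7 translators can be matched.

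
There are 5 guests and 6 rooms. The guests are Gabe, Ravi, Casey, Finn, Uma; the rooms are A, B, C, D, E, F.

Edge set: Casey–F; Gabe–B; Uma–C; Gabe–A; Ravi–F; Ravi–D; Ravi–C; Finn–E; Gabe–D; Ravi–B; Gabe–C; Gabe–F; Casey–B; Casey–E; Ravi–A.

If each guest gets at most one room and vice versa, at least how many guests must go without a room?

0

For example, pair Gabe→A, Ravi→F, Casey→B, Finn→E, Uma→C.
All 5 guests are matched, so no larger matching exists.
That matches 5 of the 5, leaving 0 unmatched; no matching can do better.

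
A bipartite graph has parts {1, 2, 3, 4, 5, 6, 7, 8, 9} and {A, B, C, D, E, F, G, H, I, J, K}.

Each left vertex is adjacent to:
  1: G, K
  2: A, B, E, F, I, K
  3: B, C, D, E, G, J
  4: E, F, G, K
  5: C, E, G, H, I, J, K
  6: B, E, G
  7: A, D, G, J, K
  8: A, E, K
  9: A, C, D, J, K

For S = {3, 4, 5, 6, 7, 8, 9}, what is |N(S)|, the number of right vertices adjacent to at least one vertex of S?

11

The union of neighbours of {3, 4, 5, 6, 7, 8, 9} is {A, B, C, D, E, F, G, H, I, J, K}, which has 11 elements.
Since |N(S)| = 11 ≥ |S| = 7, Hall's condition holds for this subset.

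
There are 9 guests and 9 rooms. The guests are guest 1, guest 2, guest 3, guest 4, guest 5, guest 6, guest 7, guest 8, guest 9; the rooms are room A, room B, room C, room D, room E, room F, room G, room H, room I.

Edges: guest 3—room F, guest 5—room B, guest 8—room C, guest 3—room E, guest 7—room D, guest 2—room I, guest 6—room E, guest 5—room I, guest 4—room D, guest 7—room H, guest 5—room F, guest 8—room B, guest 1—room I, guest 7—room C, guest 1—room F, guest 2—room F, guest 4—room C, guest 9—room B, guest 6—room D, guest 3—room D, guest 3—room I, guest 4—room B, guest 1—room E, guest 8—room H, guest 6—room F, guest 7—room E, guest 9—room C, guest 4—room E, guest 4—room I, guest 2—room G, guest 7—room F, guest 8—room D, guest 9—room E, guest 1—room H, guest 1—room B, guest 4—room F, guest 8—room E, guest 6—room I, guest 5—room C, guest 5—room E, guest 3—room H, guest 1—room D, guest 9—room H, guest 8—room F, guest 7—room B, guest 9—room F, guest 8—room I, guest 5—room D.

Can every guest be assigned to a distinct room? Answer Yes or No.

No

The set {guest 1, guest 3, guest 4, guest 5, guest 6, guest 7, guest 8, guest 9} has only 7 neighbours ({room B, room C, room D, room E, room F, room H, room I}), so by Hall's theorem at most 8 of the 9 guests can be matched.
Hence no matching covers every guest.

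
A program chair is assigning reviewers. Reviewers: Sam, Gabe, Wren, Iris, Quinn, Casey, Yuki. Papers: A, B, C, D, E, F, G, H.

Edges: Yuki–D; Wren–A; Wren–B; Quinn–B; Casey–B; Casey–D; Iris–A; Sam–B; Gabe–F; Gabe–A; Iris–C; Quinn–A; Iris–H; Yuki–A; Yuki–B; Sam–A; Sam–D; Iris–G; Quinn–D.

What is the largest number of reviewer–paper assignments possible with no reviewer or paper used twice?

5

One maximum matching: Sam–D, Gabe–F, Wren–A, Iris–C, Quinn–B.
The set {Sam, Wren, Quinn, Casey, Yuki} has only 3 neighbours ({A, B, D}), so by Hall's theorem at most 5 of the 7 reviewers can be matched.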